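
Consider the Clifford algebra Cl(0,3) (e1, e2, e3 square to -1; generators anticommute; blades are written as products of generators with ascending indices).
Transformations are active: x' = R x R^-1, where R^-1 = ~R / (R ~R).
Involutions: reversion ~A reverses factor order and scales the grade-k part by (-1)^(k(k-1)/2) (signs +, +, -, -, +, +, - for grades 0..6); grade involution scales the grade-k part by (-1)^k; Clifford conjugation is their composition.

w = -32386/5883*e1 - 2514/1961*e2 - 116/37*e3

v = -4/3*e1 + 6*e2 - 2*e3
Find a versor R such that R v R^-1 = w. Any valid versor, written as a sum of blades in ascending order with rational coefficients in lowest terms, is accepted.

Equal squares first: v^2 = w^2 = -376/9. Then v + w = -13410/1961*e1 + 9252/1961*e2 - 190/37*e3 is a versor taking v to w, provided it is invertible.
Answer: -13410/1961*e1 + 9252/1961*e2 - 190/37*e3


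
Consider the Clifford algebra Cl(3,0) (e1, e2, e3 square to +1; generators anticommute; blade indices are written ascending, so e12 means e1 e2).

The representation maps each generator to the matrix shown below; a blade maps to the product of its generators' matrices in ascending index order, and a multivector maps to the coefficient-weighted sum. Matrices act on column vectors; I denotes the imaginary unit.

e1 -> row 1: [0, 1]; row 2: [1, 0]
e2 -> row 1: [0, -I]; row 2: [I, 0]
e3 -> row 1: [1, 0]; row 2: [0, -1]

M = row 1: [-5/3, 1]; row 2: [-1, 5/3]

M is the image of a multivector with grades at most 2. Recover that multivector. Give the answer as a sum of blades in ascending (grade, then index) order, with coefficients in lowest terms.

Method: 1, rho(e1), rho(e2), rho(e3) form a trace-orthogonal basis of the 2x2 complex matrices (tr(X Y) = 2 if X = Y, else 0), so M = m0*1 + m1*rho(e1) + m2*rho(e2) + m3*rho(e3) with m0 = tr(M)/2 = 0, m1 = tr(M rho(e1))/2 = 0, m2 = tr(M rho(e2))/2 = I, m3 = tr(M rho(e3))/2 = -5/3.
Multiplying table entries, the bivector images are rho(e12) = I*rho(e3), rho(e13) = -I*rho(e2), rho(e23) = I*rho(e1); with real blade coefficients the real parts of m0..m3 are the coefficients of 1, e1, e2, e3 and the imaginary parts give the bivectors (e23: Im m1, e13: -Im m2, e12: Im m3).
Answer: -5/3*e3 - e13


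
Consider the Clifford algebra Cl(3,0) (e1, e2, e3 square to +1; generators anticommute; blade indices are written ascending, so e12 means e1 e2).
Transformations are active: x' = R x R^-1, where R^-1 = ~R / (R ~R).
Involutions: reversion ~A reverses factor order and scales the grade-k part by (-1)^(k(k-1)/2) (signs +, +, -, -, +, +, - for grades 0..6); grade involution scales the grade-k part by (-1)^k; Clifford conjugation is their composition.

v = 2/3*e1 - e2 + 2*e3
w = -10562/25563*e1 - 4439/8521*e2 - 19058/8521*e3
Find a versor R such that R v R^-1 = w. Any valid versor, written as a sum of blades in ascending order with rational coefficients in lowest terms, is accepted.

Here q(v) = q(w) = 49/9; the classical choice R = v + w = 2160/8521*e1 - 12960/8521*e2 - 2016/8521*e3 then realises v -> w under the sandwich.
Answer: 2160/8521*e1 - 12960/8521*e2 - 2016/8521*e3


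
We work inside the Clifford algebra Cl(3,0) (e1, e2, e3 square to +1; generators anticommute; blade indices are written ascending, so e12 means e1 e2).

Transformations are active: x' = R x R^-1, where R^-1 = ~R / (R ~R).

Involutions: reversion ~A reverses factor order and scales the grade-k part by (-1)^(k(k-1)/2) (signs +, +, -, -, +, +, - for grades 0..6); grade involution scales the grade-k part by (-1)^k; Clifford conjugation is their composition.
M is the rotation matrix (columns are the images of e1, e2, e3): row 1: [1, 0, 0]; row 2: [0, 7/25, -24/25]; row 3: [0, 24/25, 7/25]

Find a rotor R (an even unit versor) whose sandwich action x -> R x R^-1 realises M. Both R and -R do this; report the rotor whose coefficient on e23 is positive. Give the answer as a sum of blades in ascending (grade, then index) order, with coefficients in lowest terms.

Method: write R = a + b12*e12 + b13*e13 + b23*e23 with a^2 + b12^2 + b13^2 + b23^2 = 1 (so R^-1 = ~R). Expanding the columns R e_j ~R gives tr M = 4a^2 - 1 and, from the antisymmetric part, M21 - M12 = -4a*b12, M13 - M31 = 4a*b13, M32 - M23 = -4a*b23.
Here tr M = 39/25, so a^2 = (1 + tr M)/4 = 16/25 and a = ±4/5. Taking a = 4/5: M21 - M12 = 0, M13 - M31 = 0, M32 - M23 = 48/25, giving b12 = 0, b13 = 0, b23 = -3/5, i.e. R = 4/5 - 3/5*e23.
Its e23 coefficient is negative, so report the other preimage -R.
Answer: -4/5 + 3/5*e23. Note: both R and -R realise this M (trace 39/25); the covering map identifies them, and the e23-coefficient sign is the tie-breaker.


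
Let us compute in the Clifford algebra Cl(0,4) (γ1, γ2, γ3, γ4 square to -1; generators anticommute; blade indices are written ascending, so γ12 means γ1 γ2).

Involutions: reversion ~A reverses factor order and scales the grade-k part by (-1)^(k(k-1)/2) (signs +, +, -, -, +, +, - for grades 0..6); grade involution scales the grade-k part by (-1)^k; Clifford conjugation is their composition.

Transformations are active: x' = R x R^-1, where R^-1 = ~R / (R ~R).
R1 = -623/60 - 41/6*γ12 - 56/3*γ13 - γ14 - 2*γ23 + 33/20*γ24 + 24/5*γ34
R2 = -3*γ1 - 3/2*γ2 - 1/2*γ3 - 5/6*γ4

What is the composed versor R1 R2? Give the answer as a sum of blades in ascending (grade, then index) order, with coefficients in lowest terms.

Distribute over the terms of R2 (each basis-blade product reordered to ascending indices, repeated generators contracted through their squares):
R1 (-3*γ1) = 623/20*γ1 + 41/2*γ2 + 56*γ3 + 3*γ4 + 6*γ123 - 99/20*γ124 - 72/5*γ134
R1 (-3/2*γ2) = -41/4*γ1 + 623/40*γ2 + 3*γ3 - 99/40*γ4 - 28*γ123 - 3/2*γ124 - 36/5*γ234
R1 (-1/2*γ3) = -28/3*γ1 - γ2 + 623/120*γ3 - 12/5*γ4 + 41/12*γ123 - 1/2*γ134 + 33/40*γ234
R1 (-5/6*γ4) = -5/6*γ1 + 11/8*γ2 + 4*γ3 + 623/72*γ4 + 205/36*γ124 + 140/9*γ134 + 5/3*γ234
Summing the partial products and collecting blades:
Answer: 161/15*γ1 + 729/20*γ2 + 8183/120*γ3 + 61/9*γ4 - 223/12*γ123 - 34/45*γ124 + 59/90*γ134 - 113/24*γ234


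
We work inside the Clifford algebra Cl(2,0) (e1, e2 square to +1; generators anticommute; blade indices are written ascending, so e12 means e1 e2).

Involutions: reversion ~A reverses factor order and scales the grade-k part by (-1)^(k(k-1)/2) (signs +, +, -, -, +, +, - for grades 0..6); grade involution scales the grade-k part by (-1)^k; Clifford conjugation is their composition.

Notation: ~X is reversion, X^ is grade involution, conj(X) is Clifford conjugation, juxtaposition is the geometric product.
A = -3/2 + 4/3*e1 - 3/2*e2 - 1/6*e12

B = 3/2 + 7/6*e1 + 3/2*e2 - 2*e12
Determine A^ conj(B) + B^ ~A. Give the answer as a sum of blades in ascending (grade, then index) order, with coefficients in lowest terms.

first term: -47/18 - 3*e1 + 59/36*e2 + 1/2*e12
second term: -11/9 + 7*e1 + 89/36*e2 + 7*e12
Answer: -23/6 + 4*e1 + 37/9*e2 + 15/2*e12


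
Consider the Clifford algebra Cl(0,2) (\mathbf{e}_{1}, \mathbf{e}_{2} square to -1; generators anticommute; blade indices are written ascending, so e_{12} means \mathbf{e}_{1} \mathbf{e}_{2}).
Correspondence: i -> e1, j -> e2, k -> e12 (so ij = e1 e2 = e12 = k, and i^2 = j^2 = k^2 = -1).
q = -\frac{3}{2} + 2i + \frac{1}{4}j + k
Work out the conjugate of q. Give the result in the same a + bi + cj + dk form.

In blades: q = -\frac{3}{2} + 2 e_{1} + \frac{1}{4} e_{2} + e_{12}.
Conjugation here is Clifford conjugation: the scalar is fixed and the grade-1 and grade-2 blades all flip sign, giving -\frac{3}{2} - 2 e_{1} - \frac{1}{4} e_{2} - e_{12}; translating back:
Answer: -\frac{3}{2} - 2i - \frac{1}{4}j - k


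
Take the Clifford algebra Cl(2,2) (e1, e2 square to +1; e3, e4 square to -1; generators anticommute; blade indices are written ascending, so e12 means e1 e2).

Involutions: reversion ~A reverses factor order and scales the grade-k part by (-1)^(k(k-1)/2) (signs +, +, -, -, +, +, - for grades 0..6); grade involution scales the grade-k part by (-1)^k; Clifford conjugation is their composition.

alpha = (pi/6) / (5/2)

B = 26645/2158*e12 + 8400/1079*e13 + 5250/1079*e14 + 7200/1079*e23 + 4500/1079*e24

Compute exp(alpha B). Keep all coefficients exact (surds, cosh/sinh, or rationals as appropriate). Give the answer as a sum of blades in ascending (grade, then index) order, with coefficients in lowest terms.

B^2 term by term: the squares give (26645/2158)^2*(e12)^2 + (8400/1079)^2*(e13)^2 + (5250/1079)^2*(e14)^2 + (7200/1079)^2*(e23)^2 + (4500/1079)^2*(e24)^2 = 709956025/4656964*(-1) + 70560000/1164241*(+1) + 27562500/1164241*(+1) + 51840000/1164241*(+1) + 20250000/1164241*(+1) = -25/4 (each basis 2-blade squares to minus the product of its generators' squares); cross terms between blades sharing an index anticommute and cancel; the commuting (index-disjoint) pairs give grade-4 terms 2*c*c'*(blade product), which cancel blade by blade — e1234: -75600000/1164241 + 75600000/1164241 = 0 — confirming B is simple. So B^2 = -25/4.
B^2 = -25/4 — a negative square means the series sums to a rotation: l = 5/2, alpha*l = pi/6, so exp(alpha B) = cos(pi/6) + (sin(pi/6)/(5/2))*B = sqrt(3)/2 + (1/5)*B.
Answer: sqrt(3)/2 + 5329/2158*e12 + 1680/1079*e13 + 1050/1079*e14 + 1440/1079*e23 + 900/1079*e24


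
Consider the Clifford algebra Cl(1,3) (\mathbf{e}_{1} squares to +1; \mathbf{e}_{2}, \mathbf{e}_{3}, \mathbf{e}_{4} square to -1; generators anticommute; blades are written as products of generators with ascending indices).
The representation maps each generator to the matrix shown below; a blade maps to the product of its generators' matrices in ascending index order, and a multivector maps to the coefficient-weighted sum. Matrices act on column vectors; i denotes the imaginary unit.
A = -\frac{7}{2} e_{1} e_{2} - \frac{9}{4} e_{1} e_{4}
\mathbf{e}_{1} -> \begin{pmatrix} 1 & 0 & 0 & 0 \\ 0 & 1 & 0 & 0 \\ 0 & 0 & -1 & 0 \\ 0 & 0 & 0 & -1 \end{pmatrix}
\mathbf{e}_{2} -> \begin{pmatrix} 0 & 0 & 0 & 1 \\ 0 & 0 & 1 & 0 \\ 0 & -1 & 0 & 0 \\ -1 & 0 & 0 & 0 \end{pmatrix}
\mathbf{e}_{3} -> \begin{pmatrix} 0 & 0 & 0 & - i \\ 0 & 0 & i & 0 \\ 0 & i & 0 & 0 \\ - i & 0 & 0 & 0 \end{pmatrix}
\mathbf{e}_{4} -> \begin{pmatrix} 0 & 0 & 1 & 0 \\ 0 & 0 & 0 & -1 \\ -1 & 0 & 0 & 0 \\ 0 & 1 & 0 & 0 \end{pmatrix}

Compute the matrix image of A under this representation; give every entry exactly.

Bivector images (products of the table entries): rho(e_{1} e_{2}) = rho(\mathbf{e}_{1})rho(\mathbf{e}_{2}) = \begin{pmatrix} 0 & 0 & 0 & 1 \\ 0 & 0 & 1 & 0 \\ 0 & 1 & 0 & 0 \\ 1 & 0 & 0 & 0 \end{pmatrix}; rho(e_{1} e_{4}) = rho(\mathbf{e}_{1})rho(\mathbf{e}_{4}) = \begin{pmatrix} 0 & 0 & 1 & 0 \\ 0 & 0 & 0 & -1 \\ 1 & 0 & 0 & 0 \\ 0 & -1 & 0 & 0 \end{pmatrix}.
M = (-\frac{7}{2})*rho(e_{1} e_{2}) + (-\frac{9}{4})*rho(e_{1} e_{4}), summed entrywise:
Answer: \begin{pmatrix} 0 & 0 & - \frac{9}{4} & - \frac{7}{2} \\ 0 & 0 & - \frac{7}{2} & \frac{9}{4} \\ - \frac{9}{4} & - \frac{7}{2} & 0 & 0 \\ - \frac{7}{2} & \frac{9}{4} & 0 & 0 \end{pmatrix}


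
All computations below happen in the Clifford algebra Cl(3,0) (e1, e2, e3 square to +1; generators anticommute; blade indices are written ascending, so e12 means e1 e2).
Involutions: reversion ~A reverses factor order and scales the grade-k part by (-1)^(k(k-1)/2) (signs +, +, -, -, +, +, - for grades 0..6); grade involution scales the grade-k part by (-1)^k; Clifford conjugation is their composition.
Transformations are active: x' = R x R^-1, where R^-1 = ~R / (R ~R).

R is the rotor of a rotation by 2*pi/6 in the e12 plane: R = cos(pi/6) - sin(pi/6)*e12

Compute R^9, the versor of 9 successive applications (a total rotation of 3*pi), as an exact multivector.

The rotor phase is half the rotation angle and phases add under composition, so 9 steps in the e12 plane accumulate phase 9*(pi/6) = 3*pi/2: R^9 = cos(3*pi/2) - sin(3*pi/2)*e12.
cos(3*pi/2) = 0 and sin(3*pi/2) = -1, so R^9 = e12. The net rotation is 1*pi (after discarding 1 full turn, each of which contributes a factor -1 to the rotor); the rotor keeps the half-angle phase exactly.
Answer: e12


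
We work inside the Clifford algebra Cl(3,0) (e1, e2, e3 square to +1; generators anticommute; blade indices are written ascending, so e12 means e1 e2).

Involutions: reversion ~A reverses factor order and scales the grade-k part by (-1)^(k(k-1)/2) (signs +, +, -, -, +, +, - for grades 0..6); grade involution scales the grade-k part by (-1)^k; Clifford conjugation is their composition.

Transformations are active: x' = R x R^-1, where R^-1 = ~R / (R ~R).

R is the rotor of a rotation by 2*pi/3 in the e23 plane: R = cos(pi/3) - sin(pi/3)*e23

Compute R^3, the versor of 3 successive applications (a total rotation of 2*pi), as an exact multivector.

Rotor phase runs at HALF the rotation angle; powers of one rotor simply add phase, so after 3 steps in e23 the phase is 3*pi/3 = pi and R^3 = cos(pi) - sin(pi)*e23.
cos(pi) = -1 and sin(pi) = 0, so R^3 = -1. The total rotation 2*pi is 1 full turn, so every vector returns to itself, yet the rotor is -1, on the OTHER sheet of the double cover (an odd number of 2*pi turns).
Answer: -1


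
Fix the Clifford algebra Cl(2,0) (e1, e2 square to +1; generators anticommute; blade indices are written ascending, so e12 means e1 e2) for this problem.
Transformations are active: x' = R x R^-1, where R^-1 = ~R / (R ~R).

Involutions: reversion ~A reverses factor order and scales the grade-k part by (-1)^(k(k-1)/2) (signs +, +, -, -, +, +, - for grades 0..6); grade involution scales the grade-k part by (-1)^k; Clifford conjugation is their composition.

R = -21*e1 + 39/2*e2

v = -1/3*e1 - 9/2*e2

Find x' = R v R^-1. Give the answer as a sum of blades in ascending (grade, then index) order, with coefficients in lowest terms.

~R = -21*e1 + 39/2*e2, and R ~R = 3285/4, so R^-1 = ~R / (3285/4).
R v = -323/4 + 101*e12
Answer: 1629/365*e1 + 1457/2190*e2


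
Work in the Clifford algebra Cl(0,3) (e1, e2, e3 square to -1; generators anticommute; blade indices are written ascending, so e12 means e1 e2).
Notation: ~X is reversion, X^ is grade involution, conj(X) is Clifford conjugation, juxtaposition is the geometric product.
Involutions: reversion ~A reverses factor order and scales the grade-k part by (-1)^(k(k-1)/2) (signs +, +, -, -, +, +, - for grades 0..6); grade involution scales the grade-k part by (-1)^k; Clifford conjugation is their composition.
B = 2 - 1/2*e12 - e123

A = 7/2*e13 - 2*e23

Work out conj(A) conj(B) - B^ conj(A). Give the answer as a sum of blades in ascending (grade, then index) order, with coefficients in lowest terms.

first term: 2*e1 + 7/2*e2 - 6*e13 + 23/4*e23
second term: -2*e1 - 7/2*e2 - 6*e13 + 23/4*e23
Answer: 4*e1 + 7*e2


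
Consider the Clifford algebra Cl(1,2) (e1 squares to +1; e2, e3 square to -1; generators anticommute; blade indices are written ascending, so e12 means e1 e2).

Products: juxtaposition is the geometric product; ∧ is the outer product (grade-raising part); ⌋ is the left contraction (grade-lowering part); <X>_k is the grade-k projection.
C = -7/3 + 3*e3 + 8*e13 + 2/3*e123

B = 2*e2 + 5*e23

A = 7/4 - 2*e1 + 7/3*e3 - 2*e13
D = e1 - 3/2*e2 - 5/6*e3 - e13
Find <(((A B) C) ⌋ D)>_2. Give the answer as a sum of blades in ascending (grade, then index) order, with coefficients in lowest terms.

step 1: 91/6*e2 - 14*e12 + 49/12*e23 - 6*e123
step 2: 4 - 49/18*e1 + 13/36*e2 - 28/3*e3 + 18*e12 + 91/9*e13 + 5327/36*e23 - 448/3*e123
step 3: -1445/72 + 40/3*e1 - 6*e2 - 11/18*e3 - 4*e13
step 4: -4*e13
Answer: -4*e13


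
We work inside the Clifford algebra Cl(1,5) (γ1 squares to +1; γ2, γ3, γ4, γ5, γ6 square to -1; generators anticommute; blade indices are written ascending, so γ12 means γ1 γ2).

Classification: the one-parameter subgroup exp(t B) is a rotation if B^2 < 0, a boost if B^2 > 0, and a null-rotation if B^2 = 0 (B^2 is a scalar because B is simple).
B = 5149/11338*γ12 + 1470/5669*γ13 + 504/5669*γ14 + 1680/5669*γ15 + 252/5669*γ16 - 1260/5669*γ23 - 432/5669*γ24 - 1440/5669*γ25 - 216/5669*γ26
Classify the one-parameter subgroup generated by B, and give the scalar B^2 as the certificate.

B^2 term by term: the squares give (5149/11338)^2*(γ12)^2 + (1470/5669)^2*(γ13)^2 + (504/5669)^2*(γ14)^2 + (1680/5669)^2*(γ15)^2 + (252/5669)^2*(γ16)^2 + (-1260/5669)^2*(γ23)^2 + (-432/5669)^2*(γ24)^2 + (-1440/5669)^2*(γ25)^2 + (-216/5669)^2*(γ26)^2 = 26512201/128550244*(+1) + 2160900/32137561*(+1) + 254016/32137561*(+1) + 2822400/32137561*(+1) + 63504/32137561*(+1) + 1587600/32137561*(-1) + 186624/32137561*(-1) + 2073600/32137561*(-1) + 46656/32137561*(-1) = 1/4 (each basis 2-blade squares to minus the product of its generators' squares); cross terms between blades sharing an index anticommute and cancel; the commuting (index-disjoint) pairs give grade-4 terms 2*c*c'*(blade product), which cancel blade by blade — γ1234: 1270080/32137561 - 1270080/32137561 = 0; γ1235: 4233600/32137561 - 4233600/32137561 = 0; γ1236: 635040/32137561 - 635040/32137561 = 0; γ1245: 1451520/32137561 - 1451520/32137561 = 0; γ1246: 217728/32137561 - 217728/32137561 = 0; γ1256: 725760/32137561 - 725760/32137561 = 0 — confirming B is simple. So B^2 = 1/4.
Answer: boost, certificate B^2 = 1/4. No conjugation can change B^2 = 1/4; the sign gives the class.


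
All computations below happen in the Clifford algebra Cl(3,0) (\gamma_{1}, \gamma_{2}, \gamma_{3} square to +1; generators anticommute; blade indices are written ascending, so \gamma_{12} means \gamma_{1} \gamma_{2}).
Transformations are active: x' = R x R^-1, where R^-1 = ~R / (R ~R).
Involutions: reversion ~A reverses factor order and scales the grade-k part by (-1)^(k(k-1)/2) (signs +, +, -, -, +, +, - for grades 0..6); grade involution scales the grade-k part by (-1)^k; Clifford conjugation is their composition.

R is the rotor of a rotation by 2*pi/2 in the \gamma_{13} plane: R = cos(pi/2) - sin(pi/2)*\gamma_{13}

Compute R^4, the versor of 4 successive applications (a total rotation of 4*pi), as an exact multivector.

Half-angle bookkeeping: 4 applications in \gamma_{13} add up to rotor phase 4*pi/2 = 2 \pi, so R^4 = cos(2 \pi) - sin(2 \pi)*\gamma_{13}.
cos(2 \pi) = 1 and sin(2 \pi) = 0, so R^4 = 1. The total rotation 4*pi is 2 full turns, so every vector returns to itself, yet the rotor is +1, back on the identity sheet (an even number of 2*pi turns).
Answer: 1


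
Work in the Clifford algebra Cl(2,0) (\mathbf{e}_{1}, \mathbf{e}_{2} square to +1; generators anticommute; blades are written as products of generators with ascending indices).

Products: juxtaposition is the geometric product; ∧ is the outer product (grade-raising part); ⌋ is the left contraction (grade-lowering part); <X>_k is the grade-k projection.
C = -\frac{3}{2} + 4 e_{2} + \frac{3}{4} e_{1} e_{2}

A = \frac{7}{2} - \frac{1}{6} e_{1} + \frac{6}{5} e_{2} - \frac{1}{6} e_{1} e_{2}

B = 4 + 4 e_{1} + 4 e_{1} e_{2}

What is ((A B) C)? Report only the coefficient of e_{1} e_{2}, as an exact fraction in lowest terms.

step 1: 14 + \frac{128}{15} e_{1} + \frac{24}{5} e_{2} + \frac{128}{15} e_{1} e_{2}
step 2: -\frac{41}{5} + \frac{266}{15} e_{1} + \frac{276}{5} e_{2} + \frac{191}{6} e_{1} e_{2}
Answer: \frac{191}{6}


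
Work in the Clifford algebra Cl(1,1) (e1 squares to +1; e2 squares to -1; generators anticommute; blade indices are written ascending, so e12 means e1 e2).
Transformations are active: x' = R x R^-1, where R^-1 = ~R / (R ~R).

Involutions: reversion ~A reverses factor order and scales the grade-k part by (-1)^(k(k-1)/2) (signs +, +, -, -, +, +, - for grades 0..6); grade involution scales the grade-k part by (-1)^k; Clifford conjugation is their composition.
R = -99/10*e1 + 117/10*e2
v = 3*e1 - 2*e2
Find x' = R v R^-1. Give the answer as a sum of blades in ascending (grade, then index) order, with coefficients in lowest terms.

~R = -99/10*e1 + 117/10*e2, and R ~R = -972/25, so R^-1 = ~R / (-972/25).
R v = -63/10 - 153/10*e12
Answer: -149/24*e1 + 139/24*e2


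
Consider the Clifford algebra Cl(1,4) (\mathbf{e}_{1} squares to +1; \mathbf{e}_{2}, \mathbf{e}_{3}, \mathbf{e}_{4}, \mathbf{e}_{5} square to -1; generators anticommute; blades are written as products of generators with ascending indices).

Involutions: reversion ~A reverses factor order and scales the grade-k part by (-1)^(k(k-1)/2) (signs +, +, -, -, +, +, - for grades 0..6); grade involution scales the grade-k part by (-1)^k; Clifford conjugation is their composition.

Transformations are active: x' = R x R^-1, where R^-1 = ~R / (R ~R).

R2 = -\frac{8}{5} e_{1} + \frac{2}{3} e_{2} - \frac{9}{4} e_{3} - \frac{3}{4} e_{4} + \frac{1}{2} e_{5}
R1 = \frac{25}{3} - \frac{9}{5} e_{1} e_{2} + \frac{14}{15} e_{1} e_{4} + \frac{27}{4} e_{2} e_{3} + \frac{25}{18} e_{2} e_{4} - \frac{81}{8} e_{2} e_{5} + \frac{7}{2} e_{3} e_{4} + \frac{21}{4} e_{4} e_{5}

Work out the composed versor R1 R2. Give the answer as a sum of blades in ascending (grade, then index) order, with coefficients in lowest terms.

Distribute over the terms of R2 (each basis-blade product reordered to ascending indices, repeated generators contracted through their squares):
R1 (-\frac{8}{5} e_{1}) = -\frac{40}{3} e_{1} - \frac{72}{25} e_{2} + \frac{112}{75} e_{4} - \frac{54}{5} e_{1} e_{2} e_{3} - \frac{20}{9} e_{1} e_{2} e_{4} + \frac{81}{5} e_{1} e_{2} e_{5} - \frac{28}{5} e_{1} e_{3} e_{4} - \frac{42}{5} e_{1} e_{4} e_{5}
R1 (\frac{2}{3} e_{2}) = \frac{6}{5} e_{1} + \frac{50}{9} e_{2} + \frac{9}{2} e_{3} + \frac{25}{27} e_{4} - \frac{27}{4} e_{5} - \frac{28}{45} e_{1} e_{2} e_{4} + \frac{7}{3} e_{2} e_{3} e_{4} + \frac{7}{2} e_{2} e_{4} e_{5}
R1 (-\frac{9}{4} e_{3}) = \frac{243}{16} e_{2} - \frac{75}{4} e_{3} - \frac{63}{8} e_{4} + \frac{81}{20} e_{1} e_{2} e_{3} + \frac{21}{10} e_{1} e_{3} e_{4} + \frac{25}{8} e_{2} e_{3} e_{4} - \frac{729}{32} e_{2} e_{3} e_{5} - \frac{189}{16} e_{3} e_{4} e_{5}
R1 (-\frac{3}{4} e_{4}) = \frac{7}{10} e_{1} + \frac{25}{24} e_{2} + \frac{21}{8} e_{3} - \frac{25}{4} e_{4} - \frac{63}{16} e_{5} + \frac{27}{20} e_{1} e_{2} e_{4} - \frac{81}{16} e_{2} e_{3} e_{4} - \frac{243}{32} e_{2} e_{4} e_{5}
R1 (\frac{1}{2} e_{5}) = \frac{81}{16} e_{2} - \frac{21}{8} e_{4} + \frac{25}{6} e_{5} - \frac{9}{10} e_{1} e_{2} e_{5} + \frac{7}{15} e_{1} e_{4} e_{5} + \frac{27}{8} e_{2} e_{3} e_{5} + \frac{25}{36} e_{2} e_{4} e_{5} + \frac{7}{4} e_{3} e_{4} e_{5}
Summing the partial products and collecting blades:
Answer: -\frac{343}{30} e_{1} + \frac{43141}{1800} e_{2} - \frac{93}{8} e_{3} - \frac{38693}{2700} e_{4} - \frac{313}{48} e_{5} - \frac{27}{4} e_{1} e_{2} e_{3} - \frac{269}{180} e_{1} e_{2} e_{4} + \frac{153}{10} e_{1} e_{2} e_{5} - \frac{7}{2} e_{1} e_{3} e_{4} - \frac{119}{15} e_{1} e_{4} e_{5} + \frac{19}{48} e_{2} e_{3} e_{4} - \frac{621}{32} e_{2} e_{3} e_{5} - \frac{979}{288} e_{2} e_{4} e_{5} - \frac{161}{16} e_{3} e_{4} e_{5}


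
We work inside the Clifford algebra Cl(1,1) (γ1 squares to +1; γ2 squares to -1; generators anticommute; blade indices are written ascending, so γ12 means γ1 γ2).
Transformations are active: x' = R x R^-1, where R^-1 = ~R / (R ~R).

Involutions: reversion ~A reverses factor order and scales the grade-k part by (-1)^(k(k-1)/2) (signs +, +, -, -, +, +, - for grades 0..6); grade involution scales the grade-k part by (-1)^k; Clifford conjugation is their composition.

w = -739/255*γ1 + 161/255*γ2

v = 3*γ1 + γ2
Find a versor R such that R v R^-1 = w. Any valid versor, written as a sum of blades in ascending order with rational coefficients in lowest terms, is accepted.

R = v + w = 26/255*γ1 + 416/255*γ2 works: the equal norms (8) guarantee its sandwich swaps v into w.
Answer: 26/255*γ1 + 416/255*γ2


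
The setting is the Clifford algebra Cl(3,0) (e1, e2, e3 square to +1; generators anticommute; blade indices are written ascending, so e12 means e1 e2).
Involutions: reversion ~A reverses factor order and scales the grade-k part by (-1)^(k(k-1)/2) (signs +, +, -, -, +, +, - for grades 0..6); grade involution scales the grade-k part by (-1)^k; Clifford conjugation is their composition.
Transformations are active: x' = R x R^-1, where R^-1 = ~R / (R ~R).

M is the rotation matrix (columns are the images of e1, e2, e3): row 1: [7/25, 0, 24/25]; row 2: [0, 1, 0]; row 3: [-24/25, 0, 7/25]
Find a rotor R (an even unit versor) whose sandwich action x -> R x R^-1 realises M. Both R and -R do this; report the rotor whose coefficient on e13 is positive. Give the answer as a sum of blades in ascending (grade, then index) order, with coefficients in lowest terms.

Method: write R = a + b12*e12 + b13*e13 + b23*e23 with a^2 + b12^2 + b13^2 + b23^2 = 1 (so R^-1 = ~R). Expanding the columns R e_j ~R gives tr M = 4a^2 - 1 and, from the antisymmetric part, M21 - M12 = -4a*b12, M13 - M31 = 4a*b13, M32 - M23 = -4a*b23.
Here tr M = 39/25, so a^2 = (1 + tr M)/4 = 16/25 and a = ±4/5. Taking a = 4/5: M21 - M12 = 0, M13 - M31 = 48/25, M32 - M23 = 0, giving b12 = 0, b13 = 3/5, b23 = 0, i.e. R = 4/5 + 3/5*e13.
Its e13 coefficient is already positive.
Answer: 4/5 + 3/5*e13. Uniqueness: Spin(3) -> SO(3) maps R and -R to the same rotation of trace 39/25; fixing the sign of the e13 coefficient removes the ambiguity.


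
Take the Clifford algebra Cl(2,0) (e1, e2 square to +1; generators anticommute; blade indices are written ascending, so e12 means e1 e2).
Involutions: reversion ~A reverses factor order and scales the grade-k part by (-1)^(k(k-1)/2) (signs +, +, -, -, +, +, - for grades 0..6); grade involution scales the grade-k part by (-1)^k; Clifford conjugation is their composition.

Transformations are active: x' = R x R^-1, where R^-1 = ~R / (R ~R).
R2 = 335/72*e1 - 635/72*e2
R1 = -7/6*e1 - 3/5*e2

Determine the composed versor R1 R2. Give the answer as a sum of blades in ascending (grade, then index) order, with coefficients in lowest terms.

Distribute over the terms of R1 (each basis-blade product reordered to ascending indices, repeated generators contracted through their squares):
(-7/6*e1) R2 = -2345/432 + 4445/432*e12
(-3/5*e2) R2 = 127/24 + 67/24*e12
Summing the partial products and collecting blades:
Answer: -59/432 + 5651/432*e12


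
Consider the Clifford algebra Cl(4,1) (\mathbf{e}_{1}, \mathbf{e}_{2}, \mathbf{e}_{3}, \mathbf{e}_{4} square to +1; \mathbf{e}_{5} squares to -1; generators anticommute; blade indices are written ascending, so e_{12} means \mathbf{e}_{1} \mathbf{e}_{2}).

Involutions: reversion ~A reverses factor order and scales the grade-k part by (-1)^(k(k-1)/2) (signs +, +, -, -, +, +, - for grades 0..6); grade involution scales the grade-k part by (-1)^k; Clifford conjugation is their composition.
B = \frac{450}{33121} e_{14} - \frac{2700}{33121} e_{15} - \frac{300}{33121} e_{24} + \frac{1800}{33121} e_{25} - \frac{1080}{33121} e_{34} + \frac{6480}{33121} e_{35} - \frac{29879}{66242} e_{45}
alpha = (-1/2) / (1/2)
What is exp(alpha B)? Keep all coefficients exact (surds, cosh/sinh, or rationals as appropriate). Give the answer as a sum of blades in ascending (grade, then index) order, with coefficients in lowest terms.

B^2 term by term: the squares give (\frac{450}{33121})^2*(e_{14})^2 + (-\frac{2700}{33121})^2*(e_{15})^2 + (-\frac{300}{33121})^2*(e_{24})^2 + (\frac{1800}{33121})^2*(e_{25})^2 + (-\frac{1080}{33121})^2*(e_{34})^2 + (\frac{6480}{33121})^2*(e_{35})^2 + (-\frac{29879}{66242})^2*(e_{45})^2 = \frac{202500}{1097000641}*(-1) + \frac{7290000}{1097000641}*(+1) + \frac{90000}{1097000641}*(-1) + \frac{3240000}{1097000641}*(+1) + \frac{1166400}{1097000641}*(-1) + \frac{41990400}{1097000641}*(+1) + \frac{892754641}{4388002564}*(+1) = \frac{1}{4} (each basis 2-blade squares to minus the product of its generators' squares); cross terms between blades sharing an index anticommute and cancel; the commuting (index-disjoint) pairs give grade-4 terms 2*c*c'*(blade product), which cancel blade by blade — e_{1245}: -\frac{1620000}{1097000641} + \frac{1620000}{1097000641} = 0; e_{1345}: -\frac{5832000}{1097000641} + \frac{5832000}{1097000641} = 0; e_{2345}: \frac{3888000}{1097000641} - \frac{3888000}{1097000641} = 0 — confirming B is simple. So B^2 = \frac{1}{4}.
B^2 = \frac{1}{4} — a positive square means the series sums to a boost: l = \frac{1}{2}, alpha*l = - \frac{1}{2}, so exp(alpha B) = cosh(- \frac{1}{2}) + (sinh(- \frac{1}{2})/(\frac{1}{2}))*B = \cosh{\left(\frac{1}{2} \right)} + (- 2 \sinh{\left(\frac{1}{2} \right)})*B.
Answer: \cosh{\left(\frac{1}{2} \right)} - \frac{900 \sinh{\left(\frac{1}{2} \right)}}{33121} e_{14} + \frac{5400 \sinh{\left(\frac{1}{2} \right)}}{33121} e_{15} + \frac{600 \sinh{\left(\frac{1}{2} \right)}}{33121} e_{24} - \frac{3600 \sinh{\left(\frac{1}{2} \right)}}{33121} e_{25} + \frac{2160 \sinh{\left(\frac{1}{2} \right)}}{33121} e_{34} - \frac{12960 \sinh{\left(\frac{1}{2} \right)}}{33121} e_{35} + \frac{29879 \sinh{\left(\frac{1}{2} \right)}}{33121} e_{45}


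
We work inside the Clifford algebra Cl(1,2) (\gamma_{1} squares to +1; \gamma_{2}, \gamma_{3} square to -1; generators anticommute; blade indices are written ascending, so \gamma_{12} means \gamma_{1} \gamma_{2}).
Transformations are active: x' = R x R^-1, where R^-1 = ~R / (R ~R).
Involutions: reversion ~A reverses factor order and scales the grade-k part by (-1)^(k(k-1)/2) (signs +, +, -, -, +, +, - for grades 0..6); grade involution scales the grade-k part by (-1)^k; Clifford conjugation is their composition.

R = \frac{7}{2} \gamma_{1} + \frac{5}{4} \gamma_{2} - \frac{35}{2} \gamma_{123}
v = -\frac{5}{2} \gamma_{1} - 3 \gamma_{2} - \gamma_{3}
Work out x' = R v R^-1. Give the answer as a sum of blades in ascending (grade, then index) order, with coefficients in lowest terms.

~R = \frac{7}{2} \gamma_{1} + \frac{5}{4} \gamma_{2} + \frac{35}{2} \gamma_{123}, and R ~R = \frac{5071}{16}, so R^-1 = ~R / (\frac{5071}{16}).
R v = -5 - \frac{199}{8} \gamma_{12} + 49 \gamma_{13} + \frac{85}{2} \gamma_{23}
Answer: -\frac{23365}{10142} \gamma_{1} - \frac{12427}{5071} \gamma_{2} - \frac{8859}{5071} \gamma_{3}


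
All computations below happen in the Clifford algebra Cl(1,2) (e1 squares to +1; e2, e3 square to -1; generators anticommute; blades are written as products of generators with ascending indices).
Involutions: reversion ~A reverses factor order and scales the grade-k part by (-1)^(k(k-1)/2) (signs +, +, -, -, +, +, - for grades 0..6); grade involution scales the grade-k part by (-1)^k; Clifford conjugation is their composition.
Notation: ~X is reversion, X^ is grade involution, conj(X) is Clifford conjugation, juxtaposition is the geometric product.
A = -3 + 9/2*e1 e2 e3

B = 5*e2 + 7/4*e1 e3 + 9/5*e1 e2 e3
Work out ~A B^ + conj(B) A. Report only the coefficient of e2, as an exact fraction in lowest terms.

first term: -81/10 + 183/8*e2 + 69/4*e1 e3 + 27/5*e1 e2 e3
second term: -81/10 + 183/8*e2 - 69/4*e1 e3 - 27/5*e1 e2 e3
Answer: 183/4


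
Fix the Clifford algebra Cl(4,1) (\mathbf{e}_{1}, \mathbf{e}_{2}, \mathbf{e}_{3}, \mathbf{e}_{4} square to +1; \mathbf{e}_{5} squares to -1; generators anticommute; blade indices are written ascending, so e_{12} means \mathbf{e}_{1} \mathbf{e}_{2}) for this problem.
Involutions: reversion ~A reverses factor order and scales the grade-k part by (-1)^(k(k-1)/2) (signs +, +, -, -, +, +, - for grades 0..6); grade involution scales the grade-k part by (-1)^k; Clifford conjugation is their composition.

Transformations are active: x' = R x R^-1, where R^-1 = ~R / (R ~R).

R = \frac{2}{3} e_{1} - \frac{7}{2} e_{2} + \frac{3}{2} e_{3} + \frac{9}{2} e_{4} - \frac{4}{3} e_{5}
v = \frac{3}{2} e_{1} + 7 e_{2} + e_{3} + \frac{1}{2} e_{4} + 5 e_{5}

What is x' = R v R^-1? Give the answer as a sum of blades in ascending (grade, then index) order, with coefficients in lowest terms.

~R = \frac{2}{3} e_{1} - \frac{7}{2} e_{2} + \frac{3}{2} e_{3} + \frac{9}{2} e_{4} - \frac{4}{3} e_{5}, and R ~R = \frac{401}{12}, so R^-1 = ~R / (\frac{401}{12}).
R v = -\frac{157}{12} + \frac{119}{12} e_{12} - \frac{19}{12} e_{13} - \frac{77}{12} e_{14} + \frac{16}{3} e_{15} - 14 e_{23} - \frac{133}{4} e_{24} - \frac{49}{6} e_{25} - \frac{15}{4} e_{34} + \frac{53}{6} e_{35} + \frac{139}{6} e_{45}
Answer: -\frac{4865}{2406} e_{1} - \frac{1708}{401} e_{2} - \frac{872}{401} e_{3} - \frac{3227}{802} e_{4} - \frac{4759}{1203} e_{5}


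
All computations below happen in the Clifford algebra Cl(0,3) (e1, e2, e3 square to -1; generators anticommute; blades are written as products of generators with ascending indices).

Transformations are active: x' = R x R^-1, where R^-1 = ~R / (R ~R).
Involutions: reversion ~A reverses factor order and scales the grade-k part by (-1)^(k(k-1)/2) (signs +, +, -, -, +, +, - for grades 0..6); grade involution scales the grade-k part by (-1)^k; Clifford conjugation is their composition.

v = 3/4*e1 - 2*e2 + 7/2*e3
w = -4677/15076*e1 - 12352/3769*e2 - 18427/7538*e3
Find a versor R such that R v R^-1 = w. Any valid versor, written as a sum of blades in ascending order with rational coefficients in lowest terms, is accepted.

The midline construction: v and w both square to -269/16, so reflecting in their sum 3315/7538*e1 - 19890/3769*e2 + 3978/3769*e3 exchanges them.
Answer: 3315/7538*e1 - 19890/3769*e2 + 3978/3769*e3


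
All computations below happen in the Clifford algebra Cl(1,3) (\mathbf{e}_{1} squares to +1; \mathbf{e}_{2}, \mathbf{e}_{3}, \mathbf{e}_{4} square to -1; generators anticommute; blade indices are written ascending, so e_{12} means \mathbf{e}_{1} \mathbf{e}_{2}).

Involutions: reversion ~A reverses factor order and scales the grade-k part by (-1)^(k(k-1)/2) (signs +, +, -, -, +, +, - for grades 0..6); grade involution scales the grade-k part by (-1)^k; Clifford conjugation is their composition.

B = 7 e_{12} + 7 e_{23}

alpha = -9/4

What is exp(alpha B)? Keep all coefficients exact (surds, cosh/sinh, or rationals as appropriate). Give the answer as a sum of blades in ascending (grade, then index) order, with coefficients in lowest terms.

B^2 term by term: the squares give (7)^2*(e_{12})^2 + (7)^2*(e_{23})^2 = 49*(+1) + 49*(-1) = 0 (each basis 2-blade squares to minus the product of its generators' squares); cross terms between blades sharing an index anticommute and cancel. So B^2 = 0.
B^2 = 0, and the exponential is exactly linear here: exp(alpha B) = 1 + alpha B (parabolic case).
Answer: 1 - \frac{63}{4} e_{12} - \frac{63}{4} e_{23}


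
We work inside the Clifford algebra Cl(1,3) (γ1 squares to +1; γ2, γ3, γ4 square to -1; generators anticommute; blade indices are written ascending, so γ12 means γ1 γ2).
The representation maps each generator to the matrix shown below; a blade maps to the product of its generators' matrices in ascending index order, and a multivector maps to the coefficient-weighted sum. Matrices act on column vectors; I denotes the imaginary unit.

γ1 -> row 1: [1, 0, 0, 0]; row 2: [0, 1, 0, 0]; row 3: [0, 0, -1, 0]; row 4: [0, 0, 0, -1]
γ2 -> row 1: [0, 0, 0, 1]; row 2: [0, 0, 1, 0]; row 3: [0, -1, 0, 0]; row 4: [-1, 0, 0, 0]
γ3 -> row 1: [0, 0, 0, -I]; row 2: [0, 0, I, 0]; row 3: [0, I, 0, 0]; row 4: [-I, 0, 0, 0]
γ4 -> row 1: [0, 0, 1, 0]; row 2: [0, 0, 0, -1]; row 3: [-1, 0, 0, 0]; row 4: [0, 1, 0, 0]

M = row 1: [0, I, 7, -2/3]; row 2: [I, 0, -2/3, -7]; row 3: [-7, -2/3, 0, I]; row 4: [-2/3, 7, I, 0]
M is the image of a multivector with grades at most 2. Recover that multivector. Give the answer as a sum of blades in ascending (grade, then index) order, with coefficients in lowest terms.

Method: the blade images are trace-orthogonal — tr(rho(e_A) rho(e_B)^-1) = 4 if A = B and 0 otherwise — and rho(e_A)^-1 = (e_A)^2 * rho(e_A) with (e_A)^2 = +1 or -1, so the coefficient of e_A in the preimage is (e_A)^2 * tr(M rho(e_A))/4.
Nonzero projections over blades of grade <= 2: γ4: (γ4)^2 = -1, tr(M rho(γ4)) = -28, coefficient 7; γ12: (γ12)^2 = +1, tr(M rho(γ12)) = -8/3, coefficient -2/3; γ34: (γ34)^2 = -1, tr(M rho(γ34)) = 4, coefficient -1. Every other blade of grade <= 2 projects to 0.
Answer: 7*γ4 - 2/3*γ12 - γ34


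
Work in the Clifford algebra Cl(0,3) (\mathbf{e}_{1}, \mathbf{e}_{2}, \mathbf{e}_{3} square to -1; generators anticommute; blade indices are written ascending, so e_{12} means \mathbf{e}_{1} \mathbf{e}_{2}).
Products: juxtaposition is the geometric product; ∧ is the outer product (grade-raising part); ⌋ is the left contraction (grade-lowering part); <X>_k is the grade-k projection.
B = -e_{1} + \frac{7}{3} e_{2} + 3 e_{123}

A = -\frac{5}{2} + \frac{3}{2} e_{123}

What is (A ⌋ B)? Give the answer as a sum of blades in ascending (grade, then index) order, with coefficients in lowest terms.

step 1: \frac{9}{2} + \frac{5}{2} e_{1} - \frac{35}{6} e_{2} - \frac{15}{2} e_{123}
Answer: \frac{9}{2} + \frac{5}{2} e_{1} - \frac{35}{6} e_{2} - \frac{15}{2} e_{123}


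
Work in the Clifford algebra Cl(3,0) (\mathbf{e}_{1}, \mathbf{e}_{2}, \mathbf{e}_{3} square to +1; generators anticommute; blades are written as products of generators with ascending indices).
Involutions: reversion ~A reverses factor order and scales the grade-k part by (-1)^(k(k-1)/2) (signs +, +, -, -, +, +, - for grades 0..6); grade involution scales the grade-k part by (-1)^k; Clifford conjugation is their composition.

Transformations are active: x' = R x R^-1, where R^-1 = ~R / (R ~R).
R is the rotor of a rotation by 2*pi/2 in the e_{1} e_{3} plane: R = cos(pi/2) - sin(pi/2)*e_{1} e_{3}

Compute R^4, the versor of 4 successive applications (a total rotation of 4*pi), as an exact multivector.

Because a rotor carries half the rotation angle, composing 4 copies of this e_{1} e_{3}-plane rotor multiplies the phase: 4*(pi/2) = 2 \pi, hence R^4 = cos(2 \pi) - sin(2 \pi)*e_{1} e_{3}.
cos(2 \pi) = 1 and sin(2 \pi) = 0, so R^4 = 1. The total rotation 4*pi is 2 full turns, so every vector returns to itself, yet the rotor is +1, back on the identity sheet (an even number of 2*pi turns).
Answer: 1


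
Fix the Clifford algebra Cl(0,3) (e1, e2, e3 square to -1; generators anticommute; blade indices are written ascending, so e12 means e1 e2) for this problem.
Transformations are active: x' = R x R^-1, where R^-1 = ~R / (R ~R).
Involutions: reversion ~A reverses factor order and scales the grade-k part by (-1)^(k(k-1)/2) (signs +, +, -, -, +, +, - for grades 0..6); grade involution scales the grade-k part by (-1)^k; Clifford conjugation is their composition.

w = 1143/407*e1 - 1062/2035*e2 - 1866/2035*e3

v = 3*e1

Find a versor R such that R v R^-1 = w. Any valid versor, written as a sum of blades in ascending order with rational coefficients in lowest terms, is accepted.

Take R = v + w = 2364/407*e1 - 1062/2035*e2 - 1866/2035*e3. Because q(v) = q(w) = -9, conjugation by R sends v exactly to w.
Answer: 2364/407*e1 - 1062/2035*e2 - 1866/2035*e3


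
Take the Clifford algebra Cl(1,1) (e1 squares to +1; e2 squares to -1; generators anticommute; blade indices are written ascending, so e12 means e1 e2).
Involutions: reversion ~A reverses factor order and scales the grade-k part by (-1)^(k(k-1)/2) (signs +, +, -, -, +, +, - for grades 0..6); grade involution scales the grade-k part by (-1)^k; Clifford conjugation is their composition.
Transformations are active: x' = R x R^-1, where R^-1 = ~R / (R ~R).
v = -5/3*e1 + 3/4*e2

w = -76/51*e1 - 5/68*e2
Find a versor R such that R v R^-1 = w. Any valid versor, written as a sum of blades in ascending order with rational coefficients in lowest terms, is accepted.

Key observation: q(v) = q(w) = 319/144 (sandwiches preserve the norm), so R = v + w = -161/51*e1 + 23/34*e2 works whenever it is invertible — the component of v along it is kept and (v - w)/2 reverses, sending v to w.
Answer: -161/51*e1 + 23/34*e2


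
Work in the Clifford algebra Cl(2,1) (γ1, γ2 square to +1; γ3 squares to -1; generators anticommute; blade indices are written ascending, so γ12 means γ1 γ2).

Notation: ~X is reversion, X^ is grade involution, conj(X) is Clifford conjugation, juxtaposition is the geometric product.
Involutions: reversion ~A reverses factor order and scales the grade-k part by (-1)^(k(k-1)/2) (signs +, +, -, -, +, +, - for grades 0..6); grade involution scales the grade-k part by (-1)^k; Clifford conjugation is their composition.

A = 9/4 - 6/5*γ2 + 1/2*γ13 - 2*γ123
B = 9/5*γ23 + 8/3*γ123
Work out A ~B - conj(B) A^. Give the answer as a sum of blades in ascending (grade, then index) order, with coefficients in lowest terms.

first term: 16/3 + 18/5*γ1 + 4/3*γ2 + 54/25*γ3 - 9/10*γ12 - 16/5*γ13 - 81/20*γ23 - 6*γ123
second term: 16/3 - 18/5*γ1 - 4/3*γ2 + 54/25*γ3 + 9/10*γ12 - 16/5*γ13 - 81/20*γ23 + 6*γ123
Answer: 36/5*γ1 + 8/3*γ2 - 9/5*γ12 - 12*γ123
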